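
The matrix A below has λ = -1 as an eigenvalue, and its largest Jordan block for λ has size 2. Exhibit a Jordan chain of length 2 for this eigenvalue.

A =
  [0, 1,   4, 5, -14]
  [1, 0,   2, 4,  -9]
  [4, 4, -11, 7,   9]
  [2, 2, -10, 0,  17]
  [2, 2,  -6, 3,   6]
A Jordan chain for λ = -1 of length 2:
v_1 = (1, 1, 4, 2, 2)ᵀ
v_2 = (1, 0, 0, 0, 0)ᵀ

Let N = A − (-1)·I. We want v_2 with N^2 v_2 = 0 but N^1 v_2 ≠ 0; then v_{j-1} := N · v_j for j = 2, …, 2.

Pick v_2 = (1, 0, 0, 0, 0)ᵀ.
Then v_1 = N · v_2 = (1, 1, 4, 2, 2)ᵀ.

Sanity check: (A − (-1)·I) v_1 = (0, 0, 0, 0, 0)ᵀ = 0. ✓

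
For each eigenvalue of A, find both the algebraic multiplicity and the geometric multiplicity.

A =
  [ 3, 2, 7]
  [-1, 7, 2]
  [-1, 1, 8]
λ = 6: alg = 3, geom = 1

Step 1 — factor the characteristic polynomial to read off the algebraic multiplicities:
  χ_A(x) = (x - 6)^3

Step 2 — compute geometric multiplicities via the rank-nullity identity g(λ) = n − rank(A − λI):
  rank(A − (6)·I) = 2, so dim ker(A − (6)·I) = n − 2 = 1

Summary:
  λ = 6: algebraic multiplicity = 3, geometric multiplicity = 1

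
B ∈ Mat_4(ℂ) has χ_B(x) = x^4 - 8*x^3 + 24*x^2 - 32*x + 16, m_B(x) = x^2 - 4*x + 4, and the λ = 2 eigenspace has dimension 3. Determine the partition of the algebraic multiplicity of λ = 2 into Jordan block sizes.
Block sizes for λ = 2: [2, 1, 1]

Step 1 — from the characteristic polynomial, algebraic multiplicity of λ = 2 is 4. From dim ker(B − (2)·I) = 3, there are exactly 3 Jordan blocks for λ = 2.
Step 2 — from the minimal polynomial, the factor (x − 2)^2 tells us the largest block for λ = 2 has size 2.
Step 3 — with total size 4, 3 blocks, and largest block 2, the block sizes (in nonincreasing order) are [2, 1, 1].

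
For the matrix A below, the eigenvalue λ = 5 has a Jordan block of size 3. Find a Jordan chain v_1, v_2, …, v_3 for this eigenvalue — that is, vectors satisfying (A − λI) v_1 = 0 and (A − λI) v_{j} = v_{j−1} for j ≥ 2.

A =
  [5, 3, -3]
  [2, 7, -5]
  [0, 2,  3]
A Jordan chain for λ = 5 of length 3:
v_1 = (6, 4, 4)ᵀ
v_2 = (0, 2, 0)ᵀ
v_3 = (1, 0, 0)ᵀ

Let N = A − (5)·I. We want v_3 with N^3 v_3 = 0 but N^2 v_3 ≠ 0; then v_{j-1} := N · v_j for j = 3, …, 2.

Pick v_3 = (1, 0, 0)ᵀ.
Then v_2 = N · v_3 = (0, 2, 0)ᵀ.
Then v_1 = N · v_2 = (6, 4, 4)ᵀ.

Sanity check: (A − (5)·I) v_1 = (0, 0, 0)ᵀ = 0. ✓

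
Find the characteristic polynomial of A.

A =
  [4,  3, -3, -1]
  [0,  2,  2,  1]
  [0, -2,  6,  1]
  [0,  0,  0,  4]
x^4 - 16*x^3 + 96*x^2 - 256*x + 256

Expanding det(x·I − A) (e.g. by cofactor expansion or by noting that A is similar to its Jordan form J, which has the same characteristic polynomial as A) gives
  χ_A(x) = x^4 - 16*x^3 + 96*x^2 - 256*x + 256
which factors as (x - 4)^4. The eigenvalues (with algebraic multiplicities) are λ = 4 with multiplicity 4.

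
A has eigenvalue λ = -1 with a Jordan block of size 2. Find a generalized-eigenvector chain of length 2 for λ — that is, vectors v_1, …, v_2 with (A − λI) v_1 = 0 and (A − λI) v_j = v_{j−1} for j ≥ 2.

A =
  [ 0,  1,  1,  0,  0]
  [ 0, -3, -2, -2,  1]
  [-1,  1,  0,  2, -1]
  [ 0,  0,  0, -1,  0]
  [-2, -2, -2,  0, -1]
A Jordan chain for λ = -1 of length 2:
v_1 = (1, 0, -1, 0, -2)ᵀ
v_2 = (1, 0, 0, 0, 0)ᵀ

Let N = A − (-1)·I. We want v_2 with N^2 v_2 = 0 but N^1 v_2 ≠ 0; then v_{j-1} := N · v_j for j = 2, …, 2.

Pick v_2 = (1, 0, 0, 0, 0)ᵀ.
Then v_1 = N · v_2 = (1, 0, -1, 0, -2)ᵀ.

Sanity check: (A − (-1)·I) v_1 = (0, 0, 0, 0, 0)ᵀ = 0. ✓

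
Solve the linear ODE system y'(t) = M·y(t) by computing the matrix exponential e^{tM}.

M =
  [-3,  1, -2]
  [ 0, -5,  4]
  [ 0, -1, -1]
e^{tM} =
  [exp(-3*t), t*exp(-3*t), -2*t*exp(-3*t)]
  [0, -2*t*exp(-3*t) + exp(-3*t), 4*t*exp(-3*t)]
  [0, -t*exp(-3*t), 2*t*exp(-3*t) + exp(-3*t)]

Strategy: write M = P · J · P⁻¹ where J is a Jordan canonical form, so e^{tM} = P · e^{tJ} · P⁻¹, and e^{tJ} can be computed block-by-block.

M has Jordan form
J =
  [-3,  1,  0]
  [ 0, -3,  0]
  [ 0,  0, -3]
(up to reordering of blocks).

Per-block formulas:
  For a 1×1 block at λ = -3: exp(t · [-3]) = [e^(-3t)].
  For a 2×2 Jordan block J_2(-3): exp(t · J_2(-3)) = e^(-3t)·(I + t·N), where N is the 2×2 nilpotent shift.

After assembling e^{tJ} and conjugating by P, we get:

e^{tM} =
  [exp(-3*t), t*exp(-3*t), -2*t*exp(-3*t)]
  [0, -2*t*exp(-3*t) + exp(-3*t), 4*t*exp(-3*t)]
  [0, -t*exp(-3*t), 2*t*exp(-3*t) + exp(-3*t)]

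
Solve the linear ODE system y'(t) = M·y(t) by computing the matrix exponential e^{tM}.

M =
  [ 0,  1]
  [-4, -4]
e^{tM} =
  [2*t*exp(-2*t) + exp(-2*t), t*exp(-2*t)]
  [-4*t*exp(-2*t), -2*t*exp(-2*t) + exp(-2*t)]

Strategy: write M = P · J · P⁻¹ where J is a Jordan canonical form, so e^{tM} = P · e^{tJ} · P⁻¹, and e^{tJ} can be computed block-by-block.

M has Jordan form
J =
  [-2,  1]
  [ 0, -2]
(up to reordering of blocks).

Per-block formulas:
  For a 2×2 Jordan block J_2(-2): exp(t · J_2(-2)) = e^(-2t)·(I + t·N), where N is the 2×2 nilpotent shift.

After assembling e^{tJ} and conjugating by P, we get:

e^{tM} =
  [2*t*exp(-2*t) + exp(-2*t), t*exp(-2*t)]
  [-4*t*exp(-2*t), -2*t*exp(-2*t) + exp(-2*t)]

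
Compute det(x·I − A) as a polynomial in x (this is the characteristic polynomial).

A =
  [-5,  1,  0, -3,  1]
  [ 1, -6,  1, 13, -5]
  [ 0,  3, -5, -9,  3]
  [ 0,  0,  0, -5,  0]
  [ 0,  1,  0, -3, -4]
x^5 + 25*x^4 + 250*x^3 + 1250*x^2 + 3125*x + 3125

Expanding det(x·I − A) (e.g. by cofactor expansion or by noting that A is similar to its Jordan form J, which has the same characteristic polynomial as A) gives
  χ_A(x) = x^5 + 25*x^4 + 250*x^3 + 1250*x^2 + 3125*x + 3125
which factors as (x + 5)^5. The eigenvalues (with algebraic multiplicities) are λ = -5 with multiplicity 5.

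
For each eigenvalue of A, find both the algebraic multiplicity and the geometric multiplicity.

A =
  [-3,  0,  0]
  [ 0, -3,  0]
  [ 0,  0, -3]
λ = -3: alg = 3, geom = 3

Step 1 — factor the characteristic polynomial to read off the algebraic multiplicities:
  χ_A(x) = (x + 3)^3

Step 2 — compute geometric multiplicities via the rank-nullity identity g(λ) = n − rank(A − λI):
  rank(A − (-3)·I) = 0, so dim ker(A − (-3)·I) = n − 0 = 3

Summary:
  λ = -3: algebraic multiplicity = 3, geometric multiplicity = 3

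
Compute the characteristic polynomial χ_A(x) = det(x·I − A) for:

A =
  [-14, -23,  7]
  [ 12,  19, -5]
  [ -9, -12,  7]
x^3 - 12*x^2 + 48*x - 64

Expanding det(x·I − A) (e.g. by cofactor expansion or by noting that A is similar to its Jordan form J, which has the same characteristic polynomial as A) gives
  χ_A(x) = x^3 - 12*x^2 + 48*x - 64
which factors as (x - 4)^3. The eigenvalues (with algebraic multiplicities) are λ = 4 with multiplicity 3.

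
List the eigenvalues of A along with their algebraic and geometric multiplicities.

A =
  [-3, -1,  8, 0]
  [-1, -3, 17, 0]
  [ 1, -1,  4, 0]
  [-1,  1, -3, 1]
λ = -4: alg = 1, geom = 1; λ = 1: alg = 3, geom = 2

Step 1 — factor the characteristic polynomial to read off the algebraic multiplicities:
  χ_A(x) = (x - 1)^3*(x + 4)

Step 2 — compute geometric multiplicities via the rank-nullity identity g(λ) = n − rank(A − λI):
  rank(A − (-4)·I) = 3, so dim ker(A − (-4)·I) = n − 3 = 1
  rank(A − (1)·I) = 2, so dim ker(A − (1)·I) = n − 2 = 2

Summary:
  λ = -4: algebraic multiplicity = 1, geometric multiplicity = 1
  λ = 1: algebraic multiplicity = 3, geometric multiplicity = 2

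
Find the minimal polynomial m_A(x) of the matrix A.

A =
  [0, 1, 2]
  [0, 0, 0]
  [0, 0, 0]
x^2

The characteristic polynomial is χ_A(x) = x^3, so the eigenvalues are known. The minimal polynomial is
  m_A(x) = Π_λ (x − λ)^{k_λ}
where k_λ is the size of the *largest* Jordan block for λ (equivalently, the smallest k with (A − λI)^k v = 0 for every generalised eigenvector v of λ).

  λ = 0: largest Jordan block has size 2, contributing (x − 0)^2

So m_A(x) = x^2 = x^2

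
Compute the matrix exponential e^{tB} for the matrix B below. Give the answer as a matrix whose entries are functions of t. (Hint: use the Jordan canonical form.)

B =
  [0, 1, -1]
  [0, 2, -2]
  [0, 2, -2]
e^{tB} =
  [1, t, -t]
  [0, 2*t + 1, -2*t]
  [0, 2*t, 1 - 2*t]

Strategy: write B = P · J · P⁻¹ where J is a Jordan canonical form, so e^{tB} = P · e^{tJ} · P⁻¹, and e^{tJ} can be computed block-by-block.

B has Jordan form
J =
  [0, 1, 0]
  [0, 0, 0]
  [0, 0, 0]
(up to reordering of blocks).

Per-block formulas:
  For a 2×2 Jordan block J_2(0): exp(t · J_2(0)) = e^(0t)·(I + t·N), where N is the 2×2 nilpotent shift.
  For a 1×1 block at λ = 0: exp(t · [0]) = [e^(0t)].

After assembling e^{tJ} and conjugating by P, we get:

e^{tB} =
  [1, t, -t]
  [0, 2*t + 1, -2*t]
  [0, 2*t, 1 - 2*t]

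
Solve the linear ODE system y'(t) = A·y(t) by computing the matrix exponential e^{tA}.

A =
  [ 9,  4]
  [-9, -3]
e^{tA} =
  [6*t*exp(3*t) + exp(3*t), 4*t*exp(3*t)]
  [-9*t*exp(3*t), -6*t*exp(3*t) + exp(3*t)]

Strategy: write A = P · J · P⁻¹ where J is a Jordan canonical form, so e^{tA} = P · e^{tJ} · P⁻¹, and e^{tJ} can be computed block-by-block.

A has Jordan form
J =
  [3, 1]
  [0, 3]
(up to reordering of blocks).

Per-block formulas:
  For a 2×2 Jordan block J_2(3): exp(t · J_2(3)) = e^(3t)·(I + t·N), where N is the 2×2 nilpotent shift.

After assembling e^{tJ} and conjugating by P, we get:

e^{tA} =
  [6*t*exp(3*t) + exp(3*t), 4*t*exp(3*t)]
  [-9*t*exp(3*t), -6*t*exp(3*t) + exp(3*t)]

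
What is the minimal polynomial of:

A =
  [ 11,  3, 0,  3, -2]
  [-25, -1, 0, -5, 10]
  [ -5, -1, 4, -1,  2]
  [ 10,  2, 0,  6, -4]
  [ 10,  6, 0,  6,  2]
x^3 - 14*x^2 + 64*x - 96

The characteristic polynomial is χ_A(x) = (x - 6)*(x - 4)^4, so the eigenvalues are known. The minimal polynomial is
  m_A(x) = Π_λ (x − λ)^{k_λ}
where k_λ is the size of the *largest* Jordan block for λ (equivalently, the smallest k with (A − λI)^k v = 0 for every generalised eigenvector v of λ).

  λ = 4: largest Jordan block has size 2, contributing (x − 4)^2
  λ = 6: largest Jordan block has size 1, contributing (x − 6)

So m_A(x) = (x - 6)*(x - 4)^2 = x^3 - 14*x^2 + 64*x - 96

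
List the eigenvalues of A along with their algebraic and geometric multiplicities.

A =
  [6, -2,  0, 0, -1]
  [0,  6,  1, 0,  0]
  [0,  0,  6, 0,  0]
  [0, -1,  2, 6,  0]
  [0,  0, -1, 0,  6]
λ = 6: alg = 5, geom = 2

Step 1 — factor the characteristic polynomial to read off the algebraic multiplicities:
  χ_A(x) = (x - 6)^5

Step 2 — compute geometric multiplicities via the rank-nullity identity g(λ) = n − rank(A − λI):
  rank(A − (6)·I) = 3, so dim ker(A − (6)·I) = n − 3 = 2

Summary:
  λ = 6: algebraic multiplicity = 5, geometric multiplicity = 2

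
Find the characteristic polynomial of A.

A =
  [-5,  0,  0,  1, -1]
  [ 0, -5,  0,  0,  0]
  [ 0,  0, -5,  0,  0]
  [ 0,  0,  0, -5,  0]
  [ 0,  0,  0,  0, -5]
x^5 + 25*x^4 + 250*x^3 + 1250*x^2 + 3125*x + 3125

Expanding det(x·I − A) (e.g. by cofactor expansion or by noting that A is similar to its Jordan form J, which has the same characteristic polynomial as A) gives
  χ_A(x) = x^5 + 25*x^4 + 250*x^3 + 1250*x^2 + 3125*x + 3125
which factors as (x + 5)^5. The eigenvalues (with algebraic multiplicities) are λ = -5 with multiplicity 5.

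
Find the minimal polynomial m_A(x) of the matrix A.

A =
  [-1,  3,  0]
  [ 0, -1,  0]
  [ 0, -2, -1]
x^2 + 2*x + 1

The characteristic polynomial is χ_A(x) = (x + 1)^3, so the eigenvalues are known. The minimal polynomial is
  m_A(x) = Π_λ (x − λ)^{k_λ}
where k_λ is the size of the *largest* Jordan block for λ (equivalently, the smallest k with (A − λI)^k v = 0 for every generalised eigenvector v of λ).

  λ = -1: largest Jordan block has size 2, contributing (x + 1)^2

So m_A(x) = (x + 1)^2 = x^2 + 2*x + 1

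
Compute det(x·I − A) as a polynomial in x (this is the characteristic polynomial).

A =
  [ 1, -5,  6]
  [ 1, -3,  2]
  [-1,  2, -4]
x^3 + 6*x^2 + 12*x + 8

Expanding det(x·I − A) (e.g. by cofactor expansion or by noting that A is similar to its Jordan form J, which has the same characteristic polynomial as A) gives
  χ_A(x) = x^3 + 6*x^2 + 12*x + 8
which factors as (x + 2)^3. The eigenvalues (with algebraic multiplicities) are λ = -2 with multiplicity 3.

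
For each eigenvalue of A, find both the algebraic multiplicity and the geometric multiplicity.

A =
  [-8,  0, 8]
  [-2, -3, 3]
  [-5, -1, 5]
λ = -2: alg = 3, geom = 1

Step 1 — factor the characteristic polynomial to read off the algebraic multiplicities:
  χ_A(x) = (x + 2)^3

Step 2 — compute geometric multiplicities via the rank-nullity identity g(λ) = n − rank(A − λI):
  rank(A − (-2)·I) = 2, so dim ker(A − (-2)·I) = n − 2 = 1

Summary:
  λ = -2: algebraic multiplicity = 3, geometric multiplicity = 1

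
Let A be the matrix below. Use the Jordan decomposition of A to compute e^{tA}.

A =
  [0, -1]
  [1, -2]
e^{tA} =
  [t*exp(-t) + exp(-t), -t*exp(-t)]
  [t*exp(-t), -t*exp(-t) + exp(-t)]

Strategy: write A = P · J · P⁻¹ where J is a Jordan canonical form, so e^{tA} = P · e^{tJ} · P⁻¹, and e^{tJ} can be computed block-by-block.

A has Jordan form
J =
  [-1,  1]
  [ 0, -1]
(up to reordering of blocks).

Per-block formulas:
  For a 2×2 Jordan block J_2(-1): exp(t · J_2(-1)) = e^(-1t)·(I + t·N), where N is the 2×2 nilpotent shift.

After assembling e^{tJ} and conjugating by P, we get:

e^{tA} =
  [t*exp(-t) + exp(-t), -t*exp(-t)]
  [t*exp(-t), -t*exp(-t) + exp(-t)]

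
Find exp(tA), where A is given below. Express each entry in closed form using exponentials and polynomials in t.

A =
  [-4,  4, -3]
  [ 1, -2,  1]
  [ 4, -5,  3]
e^{tA} =
  [t^2*exp(-t)/2 - 3*t*exp(-t) + exp(-t), -t^2*exp(-t)/2 + 4*t*exp(-t), t^2*exp(-t)/2 - 3*t*exp(-t)]
  [t*exp(-t), -t*exp(-t) + exp(-t), t*exp(-t)]
  [-t^2*exp(-t)/2 + 4*t*exp(-t), t^2*exp(-t)/2 - 5*t*exp(-t), -t^2*exp(-t)/2 + 4*t*exp(-t) + exp(-t)]

Strategy: write A = P · J · P⁻¹ where J is a Jordan canonical form, so e^{tA} = P · e^{tJ} · P⁻¹, and e^{tJ} can be computed block-by-block.

A has Jordan form
J =
  [-1,  1,  0]
  [ 0, -1,  1]
  [ 0,  0, -1]
(up to reordering of blocks).

Per-block formulas:
  For a 3×3 Jordan block J_3(-1): exp(t · J_3(-1)) = e^(-1t)·(I + t·N + (t^2/2)·N^2), where N is the 3×3 nilpotent shift.

After assembling e^{tJ} and conjugating by P, we get:

e^{tA} =
  [t^2*exp(-t)/2 - 3*t*exp(-t) + exp(-t), -t^2*exp(-t)/2 + 4*t*exp(-t), t^2*exp(-t)/2 - 3*t*exp(-t)]
  [t*exp(-t), -t*exp(-t) + exp(-t), t*exp(-t)]
  [-t^2*exp(-t)/2 + 4*t*exp(-t), t^2*exp(-t)/2 - 5*t*exp(-t), -t^2*exp(-t)/2 + 4*t*exp(-t) + exp(-t)]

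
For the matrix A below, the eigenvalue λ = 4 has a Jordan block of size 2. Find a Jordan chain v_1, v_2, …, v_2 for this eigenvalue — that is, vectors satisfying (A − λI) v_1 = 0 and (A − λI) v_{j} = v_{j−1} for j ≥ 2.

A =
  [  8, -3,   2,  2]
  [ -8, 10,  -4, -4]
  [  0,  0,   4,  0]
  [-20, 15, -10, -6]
A Jordan chain for λ = 4 of length 2:
v_1 = (4, -8, 0, -20)ᵀ
v_2 = (1, 0, 0, 0)ᵀ

Let N = A − (4)·I. We want v_2 with N^2 v_2 = 0 but N^1 v_2 ≠ 0; then v_{j-1} := N · v_j for j = 2, …, 2.

Pick v_2 = (1, 0, 0, 0)ᵀ.
Then v_1 = N · v_2 = (4, -8, 0, -20)ᵀ.

Sanity check: (A − (4)·I) v_1 = (0, 0, 0, 0)ᵀ = 0. ✓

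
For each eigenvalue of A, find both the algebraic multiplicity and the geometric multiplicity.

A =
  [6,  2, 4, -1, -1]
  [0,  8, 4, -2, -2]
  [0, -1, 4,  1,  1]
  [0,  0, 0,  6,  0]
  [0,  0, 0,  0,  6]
λ = 6: alg = 5, geom = 3

Step 1 — factor the characteristic polynomial to read off the algebraic multiplicities:
  χ_A(x) = (x - 6)^5

Step 2 — compute geometric multiplicities via the rank-nullity identity g(λ) = n − rank(A − λI):
  rank(A − (6)·I) = 2, so dim ker(A − (6)·I) = n − 2 = 3

Summary:
  λ = 6: algebraic multiplicity = 5, geometric multiplicity = 3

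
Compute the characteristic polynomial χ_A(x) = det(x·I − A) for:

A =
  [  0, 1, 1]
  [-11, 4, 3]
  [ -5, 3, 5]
x^3 - 9*x^2 + 27*x - 27

Expanding det(x·I − A) (e.g. by cofactor expansion or by noting that A is similar to its Jordan form J, which has the same characteristic polynomial as A) gives
  χ_A(x) = x^3 - 9*x^2 + 27*x - 27
which factors as (x - 3)^3. The eigenvalues (with algebraic multiplicities) are λ = 3 with multiplicity 3.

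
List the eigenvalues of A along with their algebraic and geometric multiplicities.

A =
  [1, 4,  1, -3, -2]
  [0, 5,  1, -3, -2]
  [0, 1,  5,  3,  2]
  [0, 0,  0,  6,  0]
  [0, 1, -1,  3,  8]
λ = 1: alg = 1, geom = 1; λ = 6: alg = 4, geom = 3

Step 1 — factor the characteristic polynomial to read off the algebraic multiplicities:
  χ_A(x) = (x - 6)^4*(x - 1)

Step 2 — compute geometric multiplicities via the rank-nullity identity g(λ) = n − rank(A − λI):
  rank(A − (1)·I) = 4, so dim ker(A − (1)·I) = n − 4 = 1
  rank(A − (6)·I) = 2, so dim ker(A − (6)·I) = n − 2 = 3

Summary:
  λ = 1: algebraic multiplicity = 1, geometric multiplicity = 1
  λ = 6: algebraic multiplicity = 4, geometric multiplicity = 3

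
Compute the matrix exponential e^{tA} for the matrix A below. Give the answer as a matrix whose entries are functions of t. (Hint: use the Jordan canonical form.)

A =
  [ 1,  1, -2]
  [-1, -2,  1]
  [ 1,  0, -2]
e^{tA} =
  [t^2*exp(-t)/2 + 2*t*exp(-t) + exp(-t), t^2*exp(-t)/2 + t*exp(-t), -t^2*exp(-t)/2 - 2*t*exp(-t)]
  [-t*exp(-t), -t*exp(-t) + exp(-t), t*exp(-t)]
  [t^2*exp(-t)/2 + t*exp(-t), t^2*exp(-t)/2, -t^2*exp(-t)/2 - t*exp(-t) + exp(-t)]

Strategy: write A = P · J · P⁻¹ where J is a Jordan canonical form, so e^{tA} = P · e^{tJ} · P⁻¹, and e^{tJ} can be computed block-by-block.

A has Jordan form
J =
  [-1,  1,  0]
  [ 0, -1,  1]
  [ 0,  0, -1]
(up to reordering of blocks).

Per-block formulas:
  For a 3×3 Jordan block J_3(-1): exp(t · J_3(-1)) = e^(-1t)·(I + t·N + (t^2/2)·N^2), where N is the 3×3 nilpotent shift.

After assembling e^{tJ} and conjugating by P, we get:

e^{tA} =
  [t^2*exp(-t)/2 + 2*t*exp(-t) + exp(-t), t^2*exp(-t)/2 + t*exp(-t), -t^2*exp(-t)/2 - 2*t*exp(-t)]
  [-t*exp(-t), -t*exp(-t) + exp(-t), t*exp(-t)]
  [t^2*exp(-t)/2 + t*exp(-t), t^2*exp(-t)/2, -t^2*exp(-t)/2 - t*exp(-t) + exp(-t)]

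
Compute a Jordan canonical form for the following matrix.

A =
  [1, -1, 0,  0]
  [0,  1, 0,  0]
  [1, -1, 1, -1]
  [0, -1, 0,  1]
J_2(1) ⊕ J_2(1)

The characteristic polynomial is
  det(x·I − A) = x^4 - 4*x^3 + 6*x^2 - 4*x + 1 = (x - 1)^4

Eigenvalues and multiplicities (the geometric multiplicity of λ is n − rank(A − λI), which equals the number of Jordan blocks for λ):
  λ = 1: algebraic multiplicity = 4, geometric multiplicity = 2

Determining the block sizes for each eigenvalue:
  λ = 1: with am = 4 and gm = 2, the partition is not yet determined (e.g. several partitions of 4 into 2 parts exist). Let N = A − (1)·I. Computing rank(N^1) = 2, rank(N^2) = 0; the number of blocks of size ≥ j is rank(N^{j−1}) − rank(N^j), giving [2, 2]. So we have 2 block(s) of size 2 → block sizes [2, 2]

Assembling the blocks gives a Jordan form
J =
  [1, 1, 0, 0]
  [0, 1, 0, 0]
  [0, 0, 1, 1]
  [0, 0, 0, 1]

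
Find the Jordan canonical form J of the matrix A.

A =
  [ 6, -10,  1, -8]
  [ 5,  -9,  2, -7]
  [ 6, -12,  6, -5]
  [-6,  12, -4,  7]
J_1(1) ⊕ J_2(2) ⊕ J_1(5)

The characteristic polynomial is
  det(x·I − A) = x^4 - 10*x^3 + 33*x^2 - 44*x + 20 = (x - 5)*(x - 2)^2*(x - 1)

Eigenvalues and multiplicities (the geometric multiplicity of λ is n − rank(A − λI), which equals the number of Jordan blocks for λ):
  λ = 1: algebraic multiplicity = 1, geometric multiplicity = 1
  λ = 2: algebraic multiplicity = 2, geometric multiplicity = 1
  λ = 5: algebraic multiplicity = 1, geometric multiplicity = 1

Determining the block sizes for each eigenvalue:
  λ = 1: one block (gm = 1), so the single block has size am = 1 → block sizes [1]
  λ = 2: one block (gm = 1), so the single block has size am = 2 → block sizes [2]
  λ = 5: one block (gm = 1), so the single block has size am = 1 → block sizes [1]

Assembling the blocks gives a Jordan form
J =
  [1, 0, 0, 0]
  [0, 2, 1, 0]
  [0, 0, 2, 0]
  [0, 0, 0, 5]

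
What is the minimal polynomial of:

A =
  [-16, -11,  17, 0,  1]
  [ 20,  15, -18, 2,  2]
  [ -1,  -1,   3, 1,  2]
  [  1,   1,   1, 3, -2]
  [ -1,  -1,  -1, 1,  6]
x^4 - 7*x^3 - 12*x^2 + 176*x - 320

The characteristic polynomial is χ_A(x) = (x - 4)^4*(x + 5), so the eigenvalues are known. The minimal polynomial is
  m_A(x) = Π_λ (x − λ)^{k_λ}
where k_λ is the size of the *largest* Jordan block for λ (equivalently, the smallest k with (A − λI)^k v = 0 for every generalised eigenvector v of λ).

  λ = -5: largest Jordan block has size 1, contributing (x + 5)
  λ = 4: largest Jordan block has size 3, contributing (x − 4)^3

So m_A(x) = (x - 4)^3*(x + 5) = x^4 - 7*x^3 - 12*x^2 + 176*x - 320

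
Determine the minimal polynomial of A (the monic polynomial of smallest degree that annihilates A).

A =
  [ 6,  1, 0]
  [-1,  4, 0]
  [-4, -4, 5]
x^2 - 10*x + 25

The characteristic polynomial is χ_A(x) = (x - 5)^3, so the eigenvalues are known. The minimal polynomial is
  m_A(x) = Π_λ (x − λ)^{k_λ}
where k_λ is the size of the *largest* Jordan block for λ (equivalently, the smallest k with (A − λI)^k v = 0 for every generalised eigenvector v of λ).

  λ = 5: largest Jordan block has size 2, contributing (x − 5)^2

So m_A(x) = (x - 5)^2 = x^2 - 10*x + 25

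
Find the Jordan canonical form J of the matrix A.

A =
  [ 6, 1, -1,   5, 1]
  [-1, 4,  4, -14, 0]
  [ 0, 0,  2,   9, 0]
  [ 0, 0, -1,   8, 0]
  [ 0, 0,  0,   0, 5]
J_3(5) ⊕ J_2(5)

The characteristic polynomial is
  det(x·I − A) = x^5 - 25*x^4 + 250*x^3 - 1250*x^2 + 3125*x - 3125 = (x - 5)^5

Eigenvalues and multiplicities (the geometric multiplicity of λ is n − rank(A − λI), which equals the number of Jordan blocks for λ):
  λ = 5: algebraic multiplicity = 5, geometric multiplicity = 2

Determining the block sizes for each eigenvalue:
  λ = 5: with am = 5 and gm = 2, the partition is not yet determined (e.g. several partitions of 5 into 2 parts exist). Let N = A − (5)·I. Computing rank(N^1) = 3, rank(N^2) = 1, rank(N^3) = 0; the number of blocks of size ≥ j is rank(N^{j−1}) − rank(N^j), giving [2, 2, 1]. So we have 1 block(s) of size 3, 1 block(s) of size 2 → block sizes [3, 2]

Assembling the blocks gives a Jordan form
J =
  [5, 1, 0, 0, 0]
  [0, 5, 1, 0, 0]
  [0, 0, 5, 0, 0]
  [0, 0, 0, 5, 1]
  [0, 0, 0, 0, 5]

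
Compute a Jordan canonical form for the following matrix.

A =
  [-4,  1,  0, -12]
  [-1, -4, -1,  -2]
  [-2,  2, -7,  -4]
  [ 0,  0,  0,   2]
J_3(-5) ⊕ J_1(2)

The characteristic polynomial is
  det(x·I − A) = x^4 + 13*x^3 + 45*x^2 - 25*x - 250 = (x - 2)*(x + 5)^3

Eigenvalues and multiplicities (the geometric multiplicity of λ is n − rank(A − λI), which equals the number of Jordan blocks for λ):
  λ = -5: algebraic multiplicity = 3, geometric multiplicity = 1
  λ = 2: algebraic multiplicity = 1, geometric multiplicity = 1

Determining the block sizes for each eigenvalue:
  λ = -5: one block (gm = 1), so the single block has size am = 3 → block sizes [3]
  λ = 2: one block (gm = 1), so the single block has size am = 1 → block sizes [1]

Assembling the blocks gives a Jordan form
J =
  [-5,  1,  0, 0]
  [ 0, -5,  1, 0]
  [ 0,  0, -5, 0]
  [ 0,  0,  0, 2]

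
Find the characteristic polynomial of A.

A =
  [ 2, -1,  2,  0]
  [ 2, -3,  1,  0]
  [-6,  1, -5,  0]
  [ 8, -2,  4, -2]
x^4 + 8*x^3 + 24*x^2 + 32*x + 16

Expanding det(x·I − A) (e.g. by cofactor expansion or by noting that A is similar to its Jordan form J, which has the same characteristic polynomial as A) gives
  χ_A(x) = x^4 + 8*x^3 + 24*x^2 + 32*x + 16
which factors as (x + 2)^4. The eigenvalues (with algebraic multiplicities) are λ = -2 with multiplicity 4.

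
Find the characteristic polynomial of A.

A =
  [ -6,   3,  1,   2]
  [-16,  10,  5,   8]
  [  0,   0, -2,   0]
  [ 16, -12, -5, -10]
x^4 + 8*x^3 + 24*x^2 + 32*x + 16

Expanding det(x·I − A) (e.g. by cofactor expansion or by noting that A is similar to its Jordan form J, which has the same characteristic polynomial as A) gives
  χ_A(x) = x^4 + 8*x^3 + 24*x^2 + 32*x + 16
which factors as (x + 2)^4. The eigenvalues (with algebraic multiplicities) are λ = -2 with multiplicity 4.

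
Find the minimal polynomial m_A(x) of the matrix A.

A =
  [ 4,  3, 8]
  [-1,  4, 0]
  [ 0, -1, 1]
x^3 - 9*x^2 + 27*x - 27

The characteristic polynomial is χ_A(x) = (x - 3)^3, so the eigenvalues are known. The minimal polynomial is
  m_A(x) = Π_λ (x − λ)^{k_λ}
where k_λ is the size of the *largest* Jordan block for λ (equivalently, the smallest k with (A − λI)^k v = 0 for every generalised eigenvector v of λ).

  λ = 3: largest Jordan block has size 3, contributing (x − 3)^3

So m_A(x) = (x - 3)^3 = x^3 - 9*x^2 + 27*x - 27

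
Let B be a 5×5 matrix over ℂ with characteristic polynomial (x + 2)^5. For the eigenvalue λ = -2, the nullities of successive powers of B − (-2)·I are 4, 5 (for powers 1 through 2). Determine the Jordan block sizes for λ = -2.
Block sizes for λ = -2: [2, 1, 1, 1]

From the dimensions of kernels of powers, the number of Jordan blocks of size at least j is d_j − d_{j−1} where d_j = dim ker(N^j) (with d_0 = 0). Computing the differences gives [4, 1].
The number of blocks of size exactly k is (#blocks of size ≥ k) − (#blocks of size ≥ k + 1), so the partition is: 3 block(s) of size 1, 1 block(s) of size 2.
In nonincreasing order the block sizes are [2, 1, 1, 1].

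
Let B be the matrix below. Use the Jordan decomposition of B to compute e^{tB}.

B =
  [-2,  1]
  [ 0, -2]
e^{tB} =
  [exp(-2*t), t*exp(-2*t)]
  [0, exp(-2*t)]

Strategy: write B = P · J · P⁻¹ where J is a Jordan canonical form, so e^{tB} = P · e^{tJ} · P⁻¹, and e^{tJ} can be computed block-by-block.

B has Jordan form
J =
  [-2,  1]
  [ 0, -2]
(up to reordering of blocks).

Per-block formulas:
  For a 2×2 Jordan block J_2(-2): exp(t · J_2(-2)) = e^(-2t)·(I + t·N), where N is the 2×2 nilpotent shift.

After assembling e^{tJ} and conjugating by P, we get:

e^{tB} =
  [exp(-2*t), t*exp(-2*t)]
  [0, exp(-2*t)]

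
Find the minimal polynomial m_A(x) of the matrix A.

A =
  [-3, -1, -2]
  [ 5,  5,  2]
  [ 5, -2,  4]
x^3 - 6*x^2 + 12*x - 8

The characteristic polynomial is χ_A(x) = (x - 2)^3, so the eigenvalues are known. The minimal polynomial is
  m_A(x) = Π_λ (x − λ)^{k_λ}
where k_λ is the size of the *largest* Jordan block for λ (equivalently, the smallest k with (A − λI)^k v = 0 for every generalised eigenvector v of λ).

  λ = 2: largest Jordan block has size 3, contributing (x − 2)^3

So m_A(x) = (x - 2)^3 = x^3 - 6*x^2 + 12*x - 8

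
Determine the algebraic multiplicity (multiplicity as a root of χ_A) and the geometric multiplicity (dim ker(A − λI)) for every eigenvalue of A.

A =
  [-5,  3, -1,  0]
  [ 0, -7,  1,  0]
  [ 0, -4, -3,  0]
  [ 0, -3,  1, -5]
λ = -5: alg = 4, geom = 2

Step 1 — factor the characteristic polynomial to read off the algebraic multiplicities:
  χ_A(x) = (x + 5)^4

Step 2 — compute geometric multiplicities via the rank-nullity identity g(λ) = n − rank(A − λI):
  rank(A − (-5)·I) = 2, so dim ker(A − (-5)·I) = n − 2 = 2

Summary:
  λ = -5: algebraic multiplicity = 4, geometric multiplicity = 2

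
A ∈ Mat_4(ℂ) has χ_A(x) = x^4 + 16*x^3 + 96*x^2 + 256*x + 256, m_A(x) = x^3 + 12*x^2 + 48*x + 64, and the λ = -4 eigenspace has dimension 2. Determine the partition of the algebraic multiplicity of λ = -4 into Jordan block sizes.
Block sizes for λ = -4: [3, 1]

Step 1 — from the characteristic polynomial, algebraic multiplicity of λ = -4 is 4. From dim ker(A − (-4)·I) = 2, there are exactly 2 Jordan blocks for λ = -4.
Step 2 — from the minimal polynomial, the factor (x + 4)^3 tells us the largest block for λ = -4 has size 3.
Step 3 — with total size 4, 2 blocks, and largest block 3, the block sizes (in nonincreasing order) are [3, 1].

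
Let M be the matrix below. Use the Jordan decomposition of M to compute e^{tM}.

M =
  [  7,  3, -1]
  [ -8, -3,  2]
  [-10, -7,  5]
e^{tM} =
  [t^2*exp(3*t) + 4*t*exp(3*t) + exp(3*t), t^2*exp(3*t)/2 + 3*t*exp(3*t), -t*exp(3*t)]
  [-2*t^2*exp(3*t) - 8*t*exp(3*t), -t^2*exp(3*t) - 6*t*exp(3*t) + exp(3*t), 2*t*exp(3*t)]
  [-2*t^2*exp(3*t) - 10*t*exp(3*t), -t^2*exp(3*t) - 7*t*exp(3*t), 2*t*exp(3*t) + exp(3*t)]

Strategy: write M = P · J · P⁻¹ where J is a Jordan canonical form, so e^{tM} = P · e^{tJ} · P⁻¹, and e^{tJ} can be computed block-by-block.

M has Jordan form
J =
  [3, 1, 0]
  [0, 3, 1]
  [0, 0, 3]
(up to reordering of blocks).

Per-block formulas:
  For a 3×3 Jordan block J_3(3): exp(t · J_3(3)) = e^(3t)·(I + t·N + (t^2/2)·N^2), where N is the 3×3 nilpotent shift.

After assembling e^{tJ} and conjugating by P, we get:

e^{tM} =
  [t^2*exp(3*t) + 4*t*exp(3*t) + exp(3*t), t^2*exp(3*t)/2 + 3*t*exp(3*t), -t*exp(3*t)]
  [-2*t^2*exp(3*t) - 8*t*exp(3*t), -t^2*exp(3*t) - 6*t*exp(3*t) + exp(3*t), 2*t*exp(3*t)]
  [-2*t^2*exp(3*t) - 10*t*exp(3*t), -t^2*exp(3*t) - 7*t*exp(3*t), 2*t*exp(3*t) + exp(3*t)]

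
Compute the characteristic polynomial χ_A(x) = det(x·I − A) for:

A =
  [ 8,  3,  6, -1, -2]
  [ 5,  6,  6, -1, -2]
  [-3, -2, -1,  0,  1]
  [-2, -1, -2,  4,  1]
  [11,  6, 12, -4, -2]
x^5 - 15*x^4 + 90*x^3 - 270*x^2 + 405*x - 243

Expanding det(x·I − A) (e.g. by cofactor expansion or by noting that A is similar to its Jordan form J, which has the same characteristic polynomial as A) gives
  χ_A(x) = x^5 - 15*x^4 + 90*x^3 - 270*x^2 + 405*x - 243
which factors as (x - 3)^5. The eigenvalues (with algebraic multiplicities) are λ = 3 with multiplicity 5.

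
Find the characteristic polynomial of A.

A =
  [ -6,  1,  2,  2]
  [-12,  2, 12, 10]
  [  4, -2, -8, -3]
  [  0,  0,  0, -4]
x^4 + 16*x^3 + 96*x^2 + 256*x + 256

Expanding det(x·I − A) (e.g. by cofactor expansion or by noting that A is similar to its Jordan form J, which has the same characteristic polynomial as A) gives
  χ_A(x) = x^4 + 16*x^3 + 96*x^2 + 256*x + 256
which factors as (x + 4)^4. The eigenvalues (with algebraic multiplicities) are λ = -4 with multiplicity 4.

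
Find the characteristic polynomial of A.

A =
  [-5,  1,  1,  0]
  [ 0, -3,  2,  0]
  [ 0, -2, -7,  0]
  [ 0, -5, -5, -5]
x^4 + 20*x^3 + 150*x^2 + 500*x + 625

Expanding det(x·I − A) (e.g. by cofactor expansion or by noting that A is similar to its Jordan form J, which has the same characteristic polynomial as A) gives
  χ_A(x) = x^4 + 20*x^3 + 150*x^2 + 500*x + 625
which factors as (x + 5)^4. The eigenvalues (with algebraic multiplicities) are λ = -5 with multiplicity 4.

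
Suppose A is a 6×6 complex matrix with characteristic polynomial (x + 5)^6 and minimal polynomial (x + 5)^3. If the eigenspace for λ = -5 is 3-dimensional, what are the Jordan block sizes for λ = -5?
Block sizes for λ = -5: [3, 2, 1]

Step 1 — from the characteristic polynomial, algebraic multiplicity of λ = -5 is 6. From dim ker(A − (-5)·I) = 3, there are exactly 3 Jordan blocks for λ = -5.
Step 2 — from the minimal polynomial, the factor (x + 5)^3 tells us the largest block for λ = -5 has size 3.
Step 3 — with total size 6, 3 blocks, and largest block 3, the block sizes (in nonincreasing order) are [3, 2, 1].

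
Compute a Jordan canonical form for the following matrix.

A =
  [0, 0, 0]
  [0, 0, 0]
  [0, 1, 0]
J_2(0) ⊕ J_1(0)

The characteristic polynomial is
  det(x·I − A) = x^3

Eigenvalues and multiplicities (the geometric multiplicity of λ is n − rank(A − λI), which equals the number of Jordan blocks for λ):
  λ = 0: algebraic multiplicity = 3, geometric multiplicity = 2

Determining the block sizes for each eigenvalue:
  λ = 0: 2 blocks summing to 3 forces exactly one block of size 2 and the rest size 1 → block sizes [2, 1]

Assembling the blocks gives a Jordan form
J =
  [0, 1, 0]
  [0, 0, 0]
  [0, 0, 0]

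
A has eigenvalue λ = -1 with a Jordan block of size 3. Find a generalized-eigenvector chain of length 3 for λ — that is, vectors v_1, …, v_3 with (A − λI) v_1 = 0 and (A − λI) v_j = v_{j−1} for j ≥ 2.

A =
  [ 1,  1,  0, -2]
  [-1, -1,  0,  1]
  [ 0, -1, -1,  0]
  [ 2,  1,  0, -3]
A Jordan chain for λ = -1 of length 3:
v_1 = (-1, 0, 1, -1)ᵀ
v_2 = (2, -1, 0, 2)ᵀ
v_3 = (1, 0, 0, 0)ᵀ

Let N = A − (-1)·I. We want v_3 with N^3 v_3 = 0 but N^2 v_3 ≠ 0; then v_{j-1} := N · v_j for j = 3, …, 2.

Pick v_3 = (1, 0, 0, 0)ᵀ.
Then v_2 = N · v_3 = (2, -1, 0, 2)ᵀ.
Then v_1 = N · v_2 = (-1, 0, 1, -1)ᵀ.

Sanity check: (A − (-1)·I) v_1 = (0, 0, 0, 0)ᵀ = 0. ✓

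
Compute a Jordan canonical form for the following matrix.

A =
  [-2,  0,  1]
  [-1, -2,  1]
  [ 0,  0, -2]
J_3(-2)

The characteristic polynomial is
  det(x·I − A) = x^3 + 6*x^2 + 12*x + 8 = (x + 2)^3

Eigenvalues and multiplicities (the geometric multiplicity of λ is n − rank(A − λI), which equals the number of Jordan blocks for λ):
  λ = -2: algebraic multiplicity = 3, geometric multiplicity = 1

Determining the block sizes for each eigenvalue:
  λ = -2: one block (gm = 1), so the single block has size am = 3 → block sizes [3]

Assembling the blocks gives a Jordan form
J =
  [-2,  1,  0]
  [ 0, -2,  1]
  [ 0,  0, -2]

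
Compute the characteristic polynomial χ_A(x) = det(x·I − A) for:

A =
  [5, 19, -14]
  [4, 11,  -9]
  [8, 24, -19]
x^3 + 3*x^2 + 3*x + 1

Expanding det(x·I − A) (e.g. by cofactor expansion or by noting that A is similar to its Jordan form J, which has the same characteristic polynomial as A) gives
  χ_A(x) = x^3 + 3*x^2 + 3*x + 1
which factors as (x + 1)^3. The eigenvalues (with algebraic multiplicities) are λ = -1 with multiplicity 3.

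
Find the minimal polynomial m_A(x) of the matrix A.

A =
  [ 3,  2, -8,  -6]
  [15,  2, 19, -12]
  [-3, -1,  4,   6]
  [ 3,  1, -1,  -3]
x^3 - 3*x^2 - 9*x + 27

The characteristic polynomial is χ_A(x) = (x - 3)^3*(x + 3), so the eigenvalues are known. The minimal polynomial is
  m_A(x) = Π_λ (x − λ)^{k_λ}
where k_λ is the size of the *largest* Jordan block for λ (equivalently, the smallest k with (A − λI)^k v = 0 for every generalised eigenvector v of λ).

  λ = -3: largest Jordan block has size 1, contributing (x + 3)
  λ = 3: largest Jordan block has size 2, contributing (x − 3)^2

So m_A(x) = (x - 3)^2*(x + 3) = x^3 - 3*x^2 - 9*x + 27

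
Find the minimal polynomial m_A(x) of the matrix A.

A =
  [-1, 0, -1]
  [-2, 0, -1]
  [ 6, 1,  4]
x^3 - 3*x^2 + 3*x - 1

The characteristic polynomial is χ_A(x) = (x - 1)^3, so the eigenvalues are known. The minimal polynomial is
  m_A(x) = Π_λ (x − λ)^{k_λ}
where k_λ is the size of the *largest* Jordan block for λ (equivalently, the smallest k with (A − λI)^k v = 0 for every generalised eigenvector v of λ).

  λ = 1: largest Jordan block has size 3, contributing (x − 1)^3

So m_A(x) = (x - 1)^3 = x^3 - 3*x^2 + 3*x - 1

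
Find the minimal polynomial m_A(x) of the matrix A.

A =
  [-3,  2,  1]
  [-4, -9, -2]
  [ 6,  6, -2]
x^2 + 9*x + 20

The characteristic polynomial is χ_A(x) = (x + 4)*(x + 5)^2, so the eigenvalues are known. The minimal polynomial is
  m_A(x) = Π_λ (x − λ)^{k_λ}
where k_λ is the size of the *largest* Jordan block for λ (equivalently, the smallest k with (A − λI)^k v = 0 for every generalised eigenvector v of λ).

  λ = -5: largest Jordan block has size 1, contributing (x + 5)
  λ = -4: largest Jordan block has size 1, contributing (x + 4)

So m_A(x) = (x + 4)*(x + 5) = x^2 + 9*x + 20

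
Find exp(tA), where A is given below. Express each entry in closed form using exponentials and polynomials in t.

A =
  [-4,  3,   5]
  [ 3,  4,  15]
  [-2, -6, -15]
e^{tA} =
  [t*exp(-5*t) + exp(-5*t), 3*t*exp(-5*t), 5*t*exp(-5*t)]
  [3*t*exp(-5*t), 9*t*exp(-5*t) + exp(-5*t), 15*t*exp(-5*t)]
  [-2*t*exp(-5*t), -6*t*exp(-5*t), -10*t*exp(-5*t) + exp(-5*t)]

Strategy: write A = P · J · P⁻¹ where J is a Jordan canonical form, so e^{tA} = P · e^{tJ} · P⁻¹, and e^{tJ} can be computed block-by-block.

A has Jordan form
J =
  [-5,  1,  0]
  [ 0, -5,  0]
  [ 0,  0, -5]
(up to reordering of blocks).

Per-block formulas:
  For a 2×2 Jordan block J_2(-5): exp(t · J_2(-5)) = e^(-5t)·(I + t·N), where N is the 2×2 nilpotent shift.
  For a 1×1 block at λ = -5: exp(t · [-5]) = [e^(-5t)].

After assembling e^{tJ} and conjugating by P, we get:

e^{tA} =
  [t*exp(-5*t) + exp(-5*t), 3*t*exp(-5*t), 5*t*exp(-5*t)]
  [3*t*exp(-5*t), 9*t*exp(-5*t) + exp(-5*t), 15*t*exp(-5*t)]
  [-2*t*exp(-5*t), -6*t*exp(-5*t), -10*t*exp(-5*t) + exp(-5*t)]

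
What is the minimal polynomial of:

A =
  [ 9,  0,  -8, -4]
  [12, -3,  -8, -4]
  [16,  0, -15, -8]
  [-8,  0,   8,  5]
x^2 + 2*x - 3

The characteristic polynomial is χ_A(x) = (x - 1)^2*(x + 3)^2, so the eigenvalues are known. The minimal polynomial is
  m_A(x) = Π_λ (x − λ)^{k_λ}
where k_λ is the size of the *largest* Jordan block for λ (equivalently, the smallest k with (A − λI)^k v = 0 for every generalised eigenvector v of λ).

  λ = -3: largest Jordan block has size 1, contributing (x + 3)
  λ = 1: largest Jordan block has size 1, contributing (x − 1)

So m_A(x) = (x - 1)*(x + 3) = x^2 + 2*x - 3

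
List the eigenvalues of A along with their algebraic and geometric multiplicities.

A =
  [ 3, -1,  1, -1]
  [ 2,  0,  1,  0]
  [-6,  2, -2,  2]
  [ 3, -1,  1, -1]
λ = 0: alg = 4, geom = 2

Step 1 — factor the characteristic polynomial to read off the algebraic multiplicities:
  χ_A(x) = x^4

Step 2 — compute geometric multiplicities via the rank-nullity identity g(λ) = n − rank(A − λI):
  rank(A − (0)·I) = 2, so dim ker(A − (0)·I) = n − 2 = 2

Summary:
  λ = 0: algebraic multiplicity = 4, geometric multiplicity = 2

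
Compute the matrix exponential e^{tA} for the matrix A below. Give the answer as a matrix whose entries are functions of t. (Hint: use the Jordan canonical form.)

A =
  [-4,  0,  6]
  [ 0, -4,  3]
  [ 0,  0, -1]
e^{tA} =
  [exp(-4*t), 0, 2*exp(-t) - 2*exp(-4*t)]
  [0, exp(-4*t), exp(-t) - exp(-4*t)]
  [0, 0, exp(-t)]

Strategy: write A = P · J · P⁻¹ where J is a Jordan canonical form, so e^{tA} = P · e^{tJ} · P⁻¹, and e^{tJ} can be computed block-by-block.

A has Jordan form
J =
  [-4,  0,  0]
  [ 0, -4,  0]
  [ 0,  0, -1]
(up to reordering of blocks).

Per-block formulas:
  For a 1×1 block at λ = -4: exp(t · [-4]) = [e^(-4t)].
  For a 1×1 block at λ = -1: exp(t · [-1]) = [e^(-1t)].

After assembling e^{tJ} and conjugating by P, we get:

e^{tA} =
  [exp(-4*t), 0, 2*exp(-t) - 2*exp(-4*t)]
  [0, exp(-4*t), exp(-t) - exp(-4*t)]
  [0, 0, exp(-t)]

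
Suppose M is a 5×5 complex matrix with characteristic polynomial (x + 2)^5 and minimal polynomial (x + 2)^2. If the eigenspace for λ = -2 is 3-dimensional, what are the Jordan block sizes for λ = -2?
Block sizes for λ = -2: [2, 2, 1]

Step 1 — from the characteristic polynomial, algebraic multiplicity of λ = -2 is 5. From dim ker(M − (-2)·I) = 3, there are exactly 3 Jordan blocks for λ = -2.
Step 2 — from the minimal polynomial, the factor (x + 2)^2 tells us the largest block for λ = -2 has size 2.
Step 3 — with total size 5, 3 blocks, and largest block 2, the block sizes (in nonincreasing order) are [2, 2, 1].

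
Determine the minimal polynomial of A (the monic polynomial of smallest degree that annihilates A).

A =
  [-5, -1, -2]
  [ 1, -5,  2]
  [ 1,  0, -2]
x^3 + 12*x^2 + 48*x + 64

The characteristic polynomial is χ_A(x) = (x + 4)^3, so the eigenvalues are known. The minimal polynomial is
  m_A(x) = Π_λ (x − λ)^{k_λ}
where k_λ is the size of the *largest* Jordan block for λ (equivalently, the smallest k with (A − λI)^k v = 0 for every generalised eigenvector v of λ).

  λ = -4: largest Jordan block has size 3, contributing (x + 4)^3

So m_A(x) = (x + 4)^3 = x^3 + 12*x^2 + 48*x + 64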